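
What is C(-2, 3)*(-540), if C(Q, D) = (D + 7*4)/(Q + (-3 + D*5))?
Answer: -1674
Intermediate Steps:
C(Q, D) = (28 + D)/(-3 + Q + 5*D) (C(Q, D) = (D + 28)/(Q + (-3 + 5*D)) = (28 + D)/(-3 + Q + 5*D))
C(-2, 3)*(-540) = ((28 + 3)/(-3 - 2 + 5*3))*(-540) = (31/(-3 - 2 + 15))*(-540) = (31/10)*(-540) = -1674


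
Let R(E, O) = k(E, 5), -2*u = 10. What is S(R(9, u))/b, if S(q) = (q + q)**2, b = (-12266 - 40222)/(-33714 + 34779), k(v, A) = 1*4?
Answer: -2840/2187 ≈ -1.2986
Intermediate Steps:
k(v, A) = 4
u = -5 (u = -1/2*10 = -5)
R(E, O) = 4
b = -17496/355 (b = -52488/1065 = -52488*1/1065 = -17496/355 ≈ -49.284)
S(q) = 4*q**2 (S(q) = (2*q)**2 = 4*q**2)
S(R(9, u))/b = (4*4**2)/(-17496/355) = (4*16)*(-355/17496) = 64*(-355/17496) = -2840/2187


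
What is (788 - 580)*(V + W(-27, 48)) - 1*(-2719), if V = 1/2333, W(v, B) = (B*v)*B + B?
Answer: -30157666605/2333 ≈ -1.2927e+7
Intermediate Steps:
W(v, B) = B + v*B**2 (W(v, B) = v*B**2 + B = B + v*B**2)
V = 1/2333 ≈ 0.00042863
(788 - 580)*(V + W(-27, 48)) - 1*(-2719) = (788 - 580)*(1/2333 + 48*(1 + 48*(-27))) - 1*(-2719) = 208*(1/2333 + 48*(1 - 1296)) + 2719 = 208*(1/2333 + 48*(-1295)) + 2719 = 208*(1/2333 - 62160) + 2719 = 208*(-145019279/2333) + 2719 = -30164010032/2333 + 2719 = -30157666605/2333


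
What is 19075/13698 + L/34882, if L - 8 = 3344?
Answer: 355644923/238906818 ≈ 1.4886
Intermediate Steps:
L = 3352 (L = 8 + 3344 = 3352)
19075/13698 + L/34882 = 19075/13698 + 3352/34882 = 19075*(1/13698) + 3352*(1/34882) = 19075/13698 + 1676/17441 = 355644923/238906818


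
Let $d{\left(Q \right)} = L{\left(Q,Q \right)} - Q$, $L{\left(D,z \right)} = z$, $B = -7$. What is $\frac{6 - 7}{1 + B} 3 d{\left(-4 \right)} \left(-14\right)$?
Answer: $0$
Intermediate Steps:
$d{\left(Q \right)} = 0$ ($d{\left(Q \right)} = Q - Q = 0$)
$\frac{6 - 7}{1 + B} 3 d{\left(-4 \right)} \left(-14\right) = \frac{6 - 7}{1 - 7} \cdot 3 \cdot 0 \left(-14\right) = - \frac{1}{-6} \cdot 0 \left(-14\right) = \left(-1\right) \left(- \frac{1}{6}\right) 0 \left(-14\right) = \frac{1}{6} \cdot 0 \left(-14\right) = 0 \left(-14\right) = 0$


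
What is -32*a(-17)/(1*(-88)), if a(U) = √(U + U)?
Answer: 4*I*√34/11 ≈ 2.1203*I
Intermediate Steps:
a(U) = √2*√U (a(U) = √(2*U) = √2*√U)
-32*a(-17)/(1*(-88)) = -32*√2*√(-17)/(1*(-88)) = -32*√2*(I*√17)/(-88) = -32*I*√34*(-1)/88 = -(-4)*I*√34/11 = 4*I*√34/11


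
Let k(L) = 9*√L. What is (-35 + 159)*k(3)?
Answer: 1116*√3 ≈ 1933.0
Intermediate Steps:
(-35 + 159)*k(3) = (-35 + 159)*(9*√3) = 124*(9*√3) = 1116*√3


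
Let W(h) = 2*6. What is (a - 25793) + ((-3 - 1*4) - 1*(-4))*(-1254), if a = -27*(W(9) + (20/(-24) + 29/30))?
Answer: -111793/5 ≈ -22359.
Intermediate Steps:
W(h) = 12
a = -1638/5 (a = -27*(12 + (20/(-24) + 29/30)) = -27*(12 + (20*(-1/24) + 29*(1/30))) = -27*(12 + (-⅚ + 29/30)) = -27*(12 + 2/15) = -27*182/15 = -1638/5 ≈ -327.60)
(a - 25793) + ((-3 - 1*4) - 1*(-4))*(-1254) = (-1638/5 - 25793) + ((-3 - 1*4) - 1*(-4))*(-1254) = -130603/5 + ((-3 - 4) + 4)*(-1254) = -130603/5 + (-7 + 4)*(-1254) = -130603/5 - 3*(-1254) = -130603/5 + 3762 = -111793/5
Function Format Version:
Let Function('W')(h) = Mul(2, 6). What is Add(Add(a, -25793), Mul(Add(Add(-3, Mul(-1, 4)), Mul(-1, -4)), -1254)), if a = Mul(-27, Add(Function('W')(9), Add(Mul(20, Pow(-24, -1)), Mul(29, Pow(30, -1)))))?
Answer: Rational(-111793, 5) ≈ -22359.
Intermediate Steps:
Function('W')(h) = 12
a = Rational(-1638, 5) (a = Mul(-27, Add(12, Add(Mul(20, Pow(-24, -1)), Mul(29, Pow(30, -1))))) = Mul(-27, Add(12, Add(Mul(20, Rational(-1, 24)), Mul(29, Rational(1, 30))))) = Mul(-27, Add(12, Add(Rational(-5, 6), Rational(29, 30)))) = Mul(-27, Add(12, Rational(2, 15))) = Mul(-27, Rational(182, 15)) = Rational(-1638, 5) ≈ -327.60)
Add(Add(a, -25793), Mul(Add(Add(-3, Mul(-1, 4)), Mul(-1, -4)), -1254)) = Add(Add(Rational(-1638, 5), -25793), Mul(Add(Add(-3, Mul(-1, 4)), Mul(-1, -4)), -1254)) = Add(Rational(-130603, 5), Mul(Add(Add(-3, -4), 4), -1254)) = Add(Rational(-130603, 5), Mul(Add(-7, 4), -1254)) = Add(Rational(-130603, 5), Mul(-3, -1254)) = Add(Rational(-130603, 5), 3762) = Rational(-111793, 5)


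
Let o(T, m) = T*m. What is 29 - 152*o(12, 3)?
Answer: -5443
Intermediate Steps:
29 - 152*o(12, 3) = 29 - 1824*3 = 29 - 152*36 = 29 - 5472 = -5443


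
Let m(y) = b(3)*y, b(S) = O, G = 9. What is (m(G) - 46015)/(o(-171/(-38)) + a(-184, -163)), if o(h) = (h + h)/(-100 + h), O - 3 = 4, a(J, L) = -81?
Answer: 8776832/15489 ≈ 566.65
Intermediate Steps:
O = 7 (O = 3 + 4 = 7)
b(S) = 7
m(y) = 7*y
o(h) = 2*h/(-100 + h) (o(h) = (2*h)/(-100 + h) = 2*h/(-100 + h))
(m(G) - 46015)/(o(-171/(-38)) + a(-184, -163)) = (7*9 - 46015)/(2*(-171/(-38))/(-100 - 171/(-38)) - 81) = (63 - 46015)/(2*(-171*(-1/38))/(-100 - 171*(-1/38)) - 81) = -45952/(2*(9/2)/(-100 + 9/2) - 81) = -45952/(2*(9/2)/(-191/2) - 81) = -45952/(2*(9/2)*(-2/191) - 81) = -45952/(-18/191 - 81) = -45952/(-15489/191) = -45952*(-191/15489) = 8776832/15489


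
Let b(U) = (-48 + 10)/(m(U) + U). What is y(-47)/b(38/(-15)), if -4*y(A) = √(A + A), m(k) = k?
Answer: -I*√94/30 ≈ -0.32318*I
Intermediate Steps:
y(A) = -√2*√A/4 (y(A) = -√(A + A)/4 = -√2*√A/4)
b(U) = -19/U (b(U) = (-48 + 10)/(U + U) = -38*1/(2*U) = -19/U)
y(-47)/b(38/(-15)) = (-√2*√(-47)/4)/((-19/(38/(-15)))) = (-√2*I*√47/4)/((-19/(38*(-1/15)))) = (-I*√94/4)/((-19/(-38/15))) = (-I*√94/4)/((-19*(-15/38))) = (-I*√94/4)/(15/2) = -I*√94/4*(2/15) = -I*√94/30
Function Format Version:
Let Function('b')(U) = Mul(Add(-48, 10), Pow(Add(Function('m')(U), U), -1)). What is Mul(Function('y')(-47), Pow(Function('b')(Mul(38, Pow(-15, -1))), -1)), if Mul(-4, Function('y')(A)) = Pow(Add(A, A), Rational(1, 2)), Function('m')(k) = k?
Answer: Mul(Rational(-1, 30), I, Pow(94, Rational(1, 2))) ≈ Mul(-0.32318, I)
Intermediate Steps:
Function('y')(A) = Mul(Rational(-1, 4), Pow(2, Rational(1, 2)), Pow(A, Rational(1, 2))) (Function('y')(A) = Mul(Rational(-1, 4), Pow(Add(A, A), Rational(1, 2))) = Mul(Rational(-1, 4), Pow(Mul(2, A), Rational(1, 2))) = Mul(Rational(-1, 4), Mul(Pow(2, Rational(1, 2)), Pow(A, Rational(1, 2)))) = Mul(Rational(-1, 4), Pow(2, Rational(1, 2)), Pow(A, Rational(1, 2))))
Function('b')(U) = Mul(-19, Pow(U, -1)) (Function('b')(U) = Mul(Add(-48, 10), Pow(Add(U, U), -1)) = Mul(-38, Pow(Mul(2, U), -1)) = Mul(-38, Mul(Rational(1, 2), Pow(U, -1))) = Mul(-19, Pow(U, -1)))
Mul(Function('y')(-47), Pow(Function('b')(Mul(38, Pow(-15, -1))), -1)) = Mul(Mul(Rational(-1, 4), Pow(2, Rational(1, 2)), Pow(-47, Rational(1, 2))), Pow(Mul(-19, Pow(Mul(38, Pow(-15, -1)), -1)), -1)) = Mul(Mul(Rational(-1, 4), Pow(2, Rational(1, 2)), Mul(I, Pow(47, Rational(1, 2)))), Pow(Mul(-19, Pow(Mul(38, Rational(-1, 15)), -1)), -1)) = Mul(Mul(Rational(-1, 4), I, Pow(94, Rational(1, 2))), Pow(Mul(-19, Pow(Rational(-38, 15), -1)), -1)) = Mul(Mul(Rational(-1, 4), I, Pow(94, Rational(1, 2))), Pow(Mul(-19, Rational(-15, 38)), -1)) = Mul(Mul(Rational(-1, 4), I, Pow(94, Rational(1, 2))), Pow(Rational(15, 2), -1)) = Mul(Mul(Rational(-1, 4), I, Pow(94, Rational(1, 2))), Rational(2, 15)) = Mul(Rational(-1, 30), I, Pow(94, Rational(1, 2)))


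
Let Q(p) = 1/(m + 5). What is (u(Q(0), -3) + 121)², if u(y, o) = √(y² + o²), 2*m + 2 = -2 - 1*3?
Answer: (363 + √85)²/9 ≈ 15394.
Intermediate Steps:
m = -7/2 (m = -1 + (-2 - 1*3)/2 = -1 + (-2 - 3)/2 = -1 + (½)*(-5) = -1 - 5/2 = -7/2 ≈ -3.5000)
Q(p) = ⅔ (Q(p) = 1/(-7/2 + 5) = 1/(3/2) = ⅔)
u(y, o) = √(o² + y²)
(u(Q(0), -3) + 121)² = (√((-3)² + (⅔)²) + 121)² = (√(9 + 4/9) + 121)² = (√(85/9) + 121)² = (√85/3 + 121)² = (121 + √85/3)²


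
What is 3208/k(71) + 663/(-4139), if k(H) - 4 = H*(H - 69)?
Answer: 6590557/302147 ≈ 21.812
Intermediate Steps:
k(H) = 4 + H*(-69 + H) (k(H) = 4 + H*(H - 69) = 4 + H*(-69 + H))
3208/k(71) + 663/(-4139) = 3208/(4 + 71**2 - 69*71) + 663/(-4139) = 3208/(4 + 5041 - 4899) + 663*(-1/4139) = 3208/146 - 663/4139 = 3208*(1/146) - 663/4139 = 1604/73 - 663/4139 = 6590557/302147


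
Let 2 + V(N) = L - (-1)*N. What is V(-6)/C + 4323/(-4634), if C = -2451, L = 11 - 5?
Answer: -10586405/11357934 ≈ -0.93207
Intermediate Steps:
L = 6
V(N) = 4 + N (V(N) = -2 + (6 - (-1)*N) = -2 + (6 + N) = 4 + N)
V(-6)/C + 4323/(-4634) = (4 - 6)/(-2451) + 4323/(-4634) = -2*(-1/2451) + 4323*(-1/4634) = 2/2451 - 4323/4634 = -10586405/11357934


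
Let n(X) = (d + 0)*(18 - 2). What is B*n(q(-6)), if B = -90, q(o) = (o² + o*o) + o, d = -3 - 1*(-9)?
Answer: -8640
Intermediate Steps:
d = 6 (d = -3 + 9 = 6)
q(o) = o + 2*o² (q(o) = (o² + o²) + o = 2*o² + o = o + 2*o²)
n(X) = 96 (n(X) = (6 + 0)*(18 - 2) = 6*16 = 96)
B*n(q(-6)) = -90*96 = -8640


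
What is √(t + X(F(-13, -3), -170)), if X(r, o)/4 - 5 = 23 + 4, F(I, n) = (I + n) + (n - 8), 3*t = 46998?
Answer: √15794 ≈ 125.67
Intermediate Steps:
t = 15666 (t = (⅓)*46998 = 15666)
F(I, n) = -8 + I + 2*n (F(I, n) = (I + n) + (-8 + n) = -8 + I + 2*n)
X(r, o) = 128 (X(r, o) = 20 + 4*(23 + 4) = 20 + 4*27 = 20 + 108 = 128)
√(t + X(F(-13, -3), -170)) = √(15666 + 128) = √15794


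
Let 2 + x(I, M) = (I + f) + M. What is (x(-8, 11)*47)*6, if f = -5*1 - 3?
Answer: -1974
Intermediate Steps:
f = -8 (f = -5 - 3 = -8)
x(I, M) = -10 + I + M (x(I, M) = -2 + ((I - 8) + M) = -2 + ((-8 + I) + M) = -2 + (-8 + I + M) = -10 + I + M)
(x(-8, 11)*47)*6 = ((-10 - 8 + 11)*47)*6 = -7*47*6 = -329*6 = -1974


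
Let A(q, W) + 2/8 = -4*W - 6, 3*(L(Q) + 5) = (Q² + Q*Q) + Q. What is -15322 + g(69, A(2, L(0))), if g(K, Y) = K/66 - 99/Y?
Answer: -1686097/110 ≈ -15328.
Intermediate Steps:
L(Q) = -5 + Q/3 + 2*Q²/3 (L(Q) = -5 + ((Q² + Q*Q) + Q)/3 = -5 + ((Q² + Q²) + Q)/3 = -5 + (2*Q² + Q)/3 = -5 + (Q + 2*Q²)/3 = -5 + (Q/3 + 2*Q²/3) = -5 + Q/3 + 2*Q²/3)
A(q, W) = -25/4 - 4*W (A(q, W) = -¼ + (-4*W - 6) = -¼ + (-6 - 4*W) = -25/4 - 4*W)
g(K, Y) = -99/Y + K/66 (g(K, Y) = K*(1/66) - 99/Y = K/66 - 99/Y = -99/Y + K/66)
-15322 + g(69, A(2, L(0))) = -15322 + (-99/(-25/4 - 4*(-5 + (⅓)*0 + (⅔)*0²)) + (1/66)*69) = -15322 + (-99/(-25/4 - 4*(-5 + 0 + (⅔)*0)) + 23/22) = -15322 + (-99/(-25/4 - 4*(-5 + 0 + 0)) + 23/22) = -15322 + (-99/(-25/4 - 4*(-5)) + 23/22) = -15322 + (-99/(-25/4 + 20) + 23/22) = -15322 + (-99/55/4 + 23/22) = -15322 + (-99*4/55 + 23/22) = -15322 + (-36/5 + 23/22) = -15322 - 677/110 = -1686097/110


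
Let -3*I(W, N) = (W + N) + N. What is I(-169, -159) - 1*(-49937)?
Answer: 150298/3 ≈ 50099.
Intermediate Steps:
I(W, N) = -2*N/3 - W/3 (I(W, N) = -((W + N) + N)/3 = -((N + W) + N)/3 = -(W + 2*N)/3 = -2*N/3 - W/3)
I(-169, -159) - 1*(-49937) = (-⅔*(-159) - ⅓*(-169)) - 1*(-49937) = (106 + 169/3) + 49937 = 487/3 + 49937 = 150298/3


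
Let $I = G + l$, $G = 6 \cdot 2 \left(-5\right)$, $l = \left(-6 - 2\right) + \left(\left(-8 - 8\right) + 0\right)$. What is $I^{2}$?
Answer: $7056$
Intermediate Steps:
$l = -24$ ($l = -8 + \left(-16 + 0\right) = -8 - 16 = -24$)
$G = -60$ ($G = 12 \left(-5\right) = -60$)
$I = -84$ ($I = -60 - 24 = -84$)
$I^{2} = \left(-84\right)^{2} = 7056$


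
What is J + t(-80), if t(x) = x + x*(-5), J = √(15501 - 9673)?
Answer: 320 + 2*√1457 ≈ 396.34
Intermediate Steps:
J = 2*√1457 (J = √5828 = 2*√1457 ≈ 76.341)
t(x) = -4*x (t(x) = x - 5*x = -4*x)
J + t(-80) = 2*√1457 - 4*(-80) = 2*√1457 + 320 = 320 + 2*√1457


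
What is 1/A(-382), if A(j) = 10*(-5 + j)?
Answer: -1/3870 ≈ -0.00025840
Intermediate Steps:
A(j) = -50 + 10*j
1/A(-382) = 1/(-50 + 10*(-382)) = 1/(-50 - 3820) = 1/(-3870) = -1/3870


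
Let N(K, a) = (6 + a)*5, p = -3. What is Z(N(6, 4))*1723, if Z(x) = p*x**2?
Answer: -12922500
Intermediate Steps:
N(K, a) = 30 + 5*a
Z(x) = -3*x**2
Z(N(6, 4))*1723 = -3*(30 + 5*4)**2*1723 = -3*(30 + 20)**2*1723 = -3*50**2*1723 = -3*2500*1723 = -7500*1723 = -12922500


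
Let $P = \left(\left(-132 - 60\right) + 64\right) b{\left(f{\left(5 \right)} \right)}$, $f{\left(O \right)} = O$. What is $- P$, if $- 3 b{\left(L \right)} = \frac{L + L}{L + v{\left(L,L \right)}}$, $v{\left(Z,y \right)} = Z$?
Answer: $- \frac{128}{3} \approx -42.667$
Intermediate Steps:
$b{\left(L \right)} = - \frac{1}{3}$ ($b{\left(L \right)} = - \frac{\left(L + L\right) \frac{1}{L + L}}{3} = - \frac{2 L \frac{1}{2 L}}{3} = \left(- \frac{1}{3}\right) 1 = - \frac{1}{3}$)
$P = \frac{128}{3}$ ($P = \left(\left(-132 - 60\right) + 64\right) \left(- \frac{1}{3}\right) = \left(-192 + 64\right) \left(- \frac{1}{3}\right) = \left(-128\right) \left(- \frac{1}{3}\right) = \frac{128}{3} \approx 42.667$)
$- P = \left(-1\right) \frac{128}{3} = - \frac{128}{3}$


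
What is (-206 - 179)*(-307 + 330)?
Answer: -8855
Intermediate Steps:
(-206 - 179)*(-307 + 330) = -385*23 = -8855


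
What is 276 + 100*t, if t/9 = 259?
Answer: 233376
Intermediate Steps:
t = 2331 (t = 9*259 = 2331)
276 + 100*t = 276 + 100*2331 = 276 + 233100 = 233376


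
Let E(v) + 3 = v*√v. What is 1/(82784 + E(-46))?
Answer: 82781/6852791297 + 46*I*√46/6852791297 ≈ 1.208e-5 + 4.5527e-8*I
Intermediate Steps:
E(v) = -3 + v^(3/2) (E(v) = -3 + v*√v = -3 + v^(3/2))
1/(82784 + E(-46)) = 1/(82784 + (-3 + (-46)^(3/2))) = 1/(82784 + (-3 - 46*I*√46)) = 1/(82781 - 46*I*√46)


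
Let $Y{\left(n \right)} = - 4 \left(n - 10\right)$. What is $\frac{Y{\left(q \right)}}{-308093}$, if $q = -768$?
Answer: $- \frac{3112}{308093} \approx -0.010101$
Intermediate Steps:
$Y{\left(n \right)} = 40 - 4 n$ ($Y{\left(n \right)} = - 4 \left(-10 + n\right) = 40 - 4 n$)
$\frac{Y{\left(q \right)}}{-308093} = \frac{40 - -3072}{-308093} = \left(40 + 3072\right) \left(- \frac{1}{308093}\right) = 3112 \left(- \frac{1}{308093}\right) = - \frac{3112}{308093}$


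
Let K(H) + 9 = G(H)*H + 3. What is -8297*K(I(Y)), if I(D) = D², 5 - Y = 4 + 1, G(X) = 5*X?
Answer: 49782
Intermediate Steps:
Y = 0 (Y = 5 - (4 + 1) = 5 - 1*5 = 5 - 5 = 0)
K(H) = -6 + 5*H² (K(H) = -9 + ((5*H)*H + 3) = -9 + (5*H² + 3) = -9 + (3 + 5*H²) = -6 + 5*H²)
-8297*K(I(Y)) = -8297*(-6 + 5*(0²)²) = -8297*(-6 + 5*0²) = -8297*(-6 + 5*0) = -8297*(-6 + 0) = -8297*(-6) = 49782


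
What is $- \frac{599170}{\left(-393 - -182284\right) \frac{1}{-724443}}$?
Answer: $\frac{434064512310}{181891} \approx 2.3864 \cdot 10^{6}$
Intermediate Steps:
$- \frac{599170}{\left(-393 - -182284\right) \frac{1}{-724443}} = - \frac{599170}{\left(-393 + 182284\right) \left(- \frac{1}{724443}\right)} = - \frac{599170}{181891 \left(- \frac{1}{724443}\right)} = - \frac{599170}{- \frac{181891}{724443}} = \left(-599170\right) \left(- \frac{724443}{181891}\right) = \frac{434064512310}{181891}$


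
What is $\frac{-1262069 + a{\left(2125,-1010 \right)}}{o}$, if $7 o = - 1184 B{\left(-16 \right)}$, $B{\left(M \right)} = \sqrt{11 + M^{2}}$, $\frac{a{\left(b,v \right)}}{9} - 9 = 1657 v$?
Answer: $\frac{57134413 \sqrt{267}}{158064} \approx 5906.4$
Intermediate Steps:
$a{\left(b,v \right)} = 81 + 14913 v$ ($a{\left(b,v \right)} = 81 + 9 \cdot 1657 v = 81 + 14913 v$)
$o = - \frac{1184 \sqrt{267}}{7}$ ($o = \frac{\left(-1184\right) \sqrt{11 + \left(-16\right)^{2}}}{7} = \frac{\left(-1184\right) \sqrt{11 + 256}}{7} = \frac{\left(-1184\right) \sqrt{267}}{7} = - \frac{1184 \sqrt{267}}{7} \approx -2763.8$)
$\frac{-1262069 + a{\left(2125,-1010 \right)}}{o} = \frac{-1262069 + \left(81 + 14913 \left(-1010\right)\right)}{\left(- \frac{1184}{7}\right) \sqrt{267}} = \left(-1262069 + \left(81 - 15062130\right)\right) \left(- \frac{7 \sqrt{267}}{316128}\right) = \left(-1262069 - 15062049\right) \left(- \frac{7 \sqrt{267}}{316128}\right) = - 16324118 \left(- \frac{7 \sqrt{267}}{316128}\right) = \frac{57134413 \sqrt{267}}{158064}$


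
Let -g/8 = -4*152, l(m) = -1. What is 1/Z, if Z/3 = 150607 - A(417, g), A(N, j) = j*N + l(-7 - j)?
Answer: -1/5633040 ≈ -1.7752e-7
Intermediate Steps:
g = 4864 (g = -(-32)*152 = -8*(-608) = 4864)
A(N, j) = -1 + N*j (A(N, j) = j*N - 1 = N*j - 1 = -1 + N*j)
Z = -5633040 (Z = 3*(150607 - (-1 + 417*4864)) = 3*(150607 - (-1 + 2028288)) = 3*(150607 - 1*2028287) = 3*(150607 - 2028287) = 3*(-1877680) = -5633040)
1/Z = 1/(-5633040) = -1/5633040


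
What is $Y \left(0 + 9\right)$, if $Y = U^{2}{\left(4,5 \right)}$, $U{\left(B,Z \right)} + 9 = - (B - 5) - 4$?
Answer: $1296$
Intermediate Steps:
$U{\left(B,Z \right)} = -8 - B$ ($U{\left(B,Z \right)} = -9 - \left(-1 + B\right) = -8 - B$)
$Y = 144$ ($Y = \left(-8 - 4\right)^{2} = \left(-12\right)^{2} = 144$)
$Y \left(0 + 9\right) = 144 \left(0 + 9\right) = 144 \cdot 9 = 1296$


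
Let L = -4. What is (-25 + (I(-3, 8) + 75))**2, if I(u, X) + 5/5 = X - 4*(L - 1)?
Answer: 5929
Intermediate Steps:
I(u, X) = 19 + X (I(u, X) = -1 + (X - 4*(-4 - 1)) = -1 + (X - 4*(-5)) = -1 + (X + 20) = -1 + (20 + X) = 19 + X)
(-25 + (I(-3, 8) + 75))**2 = (-25 + ((19 + 8) + 75))**2 = (-25 + (27 + 75))**2 = (-25 + 102)**2 = 77**2 = 5929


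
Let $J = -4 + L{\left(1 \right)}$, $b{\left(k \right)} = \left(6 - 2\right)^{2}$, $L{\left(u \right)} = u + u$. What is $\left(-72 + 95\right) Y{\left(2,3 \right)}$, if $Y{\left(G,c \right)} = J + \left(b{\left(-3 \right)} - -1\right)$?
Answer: $345$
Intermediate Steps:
$L{\left(u \right)} = 2 u$
$b{\left(k \right)} = 16$ ($b{\left(k \right)} = 4^{2} = 16$)
$J = -2$ ($J = -4 + 2 \cdot 1 = -4 + 2 = -2$)
$Y{\left(G,c \right)} = 15$ ($Y{\left(G,c \right)} = -2 + \left(16 - -1\right) = -2 + \left(16 + 1\right) = -2 + 17 = 15$)
$\left(-72 + 95\right) Y{\left(2,3 \right)} = \left(-72 + 95\right) 15 = 23 \cdot 15 = 345$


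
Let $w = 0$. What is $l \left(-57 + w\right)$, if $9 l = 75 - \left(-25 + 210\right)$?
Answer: $\frac{2090}{3} \approx 696.67$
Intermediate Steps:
$l = - \frac{110}{9}$ ($l = \frac{75 - \left(-25 + 210\right)}{9} = \frac{75 - 185}{9} = \frac{1}{9} \left(-110\right) = - \frac{110}{9} \approx -12.222$)
$l \left(-57 + w\right) = - \frac{110 \left(-57 + 0\right)}{9} = \left(- \frac{110}{9}\right) \left(-57\right) = \frac{2090}{3}$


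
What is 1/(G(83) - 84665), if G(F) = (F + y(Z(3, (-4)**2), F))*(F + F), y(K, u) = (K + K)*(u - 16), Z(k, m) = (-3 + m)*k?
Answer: 1/796629 ≈ 1.2553e-6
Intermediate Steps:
Z(k, m) = k*(-3 + m)
y(K, u) = 2*K*(-16 + u) (y(K, u) = (2*K)*(-16 + u) = 2*K*(-16 + u))
G(F) = 2*F*(-1248 + 79*F) (G(F) = (F + 2*(3*(-3 + (-4)**2))*(-16 + F))*(F + F) = (F + 2*(3*(-3 + 16))*(-16 + F))*(2*F) = (F + 2*(3*13)*(-16 + F))*(2*F) = (F + 2*39*(-16 + F))*(2*F) = (F + (-1248 + 78*F))*(2*F) = (-1248 + 79*F)*(2*F) = 2*F*(-1248 + 79*F))
1/(G(83) - 84665) = 1/(2*83*(-1248 + 79*83) - 84665) = 1/(2*83*(-1248 + 6557) - 84665) = 1/(2*83*5309 - 84665) = 1/(881294 - 84665) = 1/796629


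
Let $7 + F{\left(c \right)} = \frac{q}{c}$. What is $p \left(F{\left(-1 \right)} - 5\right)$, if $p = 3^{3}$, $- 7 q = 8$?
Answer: $- \frac{2052}{7} \approx -293.14$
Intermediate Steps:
$q = - \frac{8}{7}$ ($q = \left(- \frac{1}{7}\right) 8 = - \frac{8}{7} \approx -1.1429$)
$p = 27$
$F{\left(c \right)} = -7 - \frac{8}{7 c}$
$p \left(F{\left(-1 \right)} - 5\right) = 27 \left(\left(-7 - \frac{8}{7 \left(-1\right)}\right) - 5\right) = 27 \left(\left(-7 - - \frac{8}{7}\right) - 5\right) = 27 \left(\left(-7 + \frac{8}{7}\right) - 5\right) = 27 \left(- \frac{41}{7} - 5\right) = 27 \left(- \frac{76}{7}\right) = - \frac{2052}{7}$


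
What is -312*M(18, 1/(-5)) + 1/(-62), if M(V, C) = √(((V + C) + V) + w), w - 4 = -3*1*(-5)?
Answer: -1/62 - 312*√1370/5 ≈ -2309.7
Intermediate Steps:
w = 19 (w = 4 - 3*1*(-5) = 4 - 3*(-5) = 4 + 15 = 19)
M(V, C) = √(19 + C + 2*V) (M(V, C) = √(((V + C) + V) + 19) = √(((C + V) + V) + 19) = √((C + 2*V) + 19) = √(19 + C + 2*V))
-312*M(18, 1/(-5)) + 1/(-62) = -312*√(19 + 1/(-5) + 2*18) + 1/(-62) = -312*√(19 - ⅕ + 36) - 1/62 = -312*√1370/5 - 1/62 = -1/62 - 312*√1370/5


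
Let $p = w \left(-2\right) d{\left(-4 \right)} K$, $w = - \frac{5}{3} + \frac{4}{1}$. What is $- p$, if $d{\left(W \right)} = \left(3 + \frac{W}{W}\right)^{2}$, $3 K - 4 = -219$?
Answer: $- \frac{48160}{9} \approx -5351.1$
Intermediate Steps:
$K = - \frac{215}{3}$ ($K = \frac{4}{3} + \frac{1}{3} \left(-219\right) = \frac{4}{3} - 73 = - \frac{215}{3} \approx -71.667$)
$d{\left(W \right)} = 16$ ($d{\left(W \right)} = \left(3 + 1\right)^{2} = 4^{2} = 16$)
$w = \frac{7}{3}$ ($w = \left(-5\right) \frac{1}{3} + 4 \cdot 1 = - \frac{5}{3} + 4 = \frac{7}{3} \approx 2.3333$)
$p = \frac{48160}{9}$ ($p = \frac{7}{3} \left(-2\right) 16 \left(- \frac{215}{3}\right) = \left(- \frac{14}{3}\right) 16 \left(- \frac{215}{3}\right) = \left(- \frac{224}{3}\right) \left(- \frac{215}{3}\right) = \frac{48160}{9} \approx 5351.1$)
$- p = \left(-1\right) \frac{48160}{9} = - \frac{48160}{9}$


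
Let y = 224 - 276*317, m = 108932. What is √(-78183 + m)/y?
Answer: -√30749/87268 ≈ -0.0020094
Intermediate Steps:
y = -87268 (y = 224 - 87492 = -87268)
√(-78183 + m)/y = √(-78183 + 108932)/(-87268) = √30749*(-1/87268) = -√30749/87268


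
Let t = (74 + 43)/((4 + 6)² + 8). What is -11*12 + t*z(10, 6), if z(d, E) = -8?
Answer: -422/3 ≈ -140.67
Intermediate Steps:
t = 13/12 (t = 117/(10² + 8) = 117/(100 + 8) = 117/108 = 117*(1/108) = 13/12 ≈ 1.0833)
-11*12 + t*z(10, 6) = -11*12 + (13/12)*(-8) = -132 - 26/3 = -422/3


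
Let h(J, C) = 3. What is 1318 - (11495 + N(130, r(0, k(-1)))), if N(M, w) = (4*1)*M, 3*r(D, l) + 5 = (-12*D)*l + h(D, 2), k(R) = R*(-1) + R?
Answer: -10697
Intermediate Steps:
k(R) = 0 (k(R) = -R + R = 0)
r(D, l) = -⅔ - 4*D*l (r(D, l) = -5/3 + ((-12*D)*l + 3)/3 = -5/3 + (-12*D*l + 3)/3 = -5/3 + (3 - 12*D*l)/3 = -5/3 + (1 - 4*D*l) = -⅔ - 4*D*l)
N(M, w) = 4*M
1318 - (11495 + N(130, r(0, k(-1)))) = 1318 - (11495 + 4*130) = 1318 - (11495 + 520) = 1318 - 1*12015 = 1318 - 12015 = -10697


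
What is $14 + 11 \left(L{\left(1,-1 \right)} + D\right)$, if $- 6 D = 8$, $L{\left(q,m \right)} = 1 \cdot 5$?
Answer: $\frac{163}{3} \approx 54.333$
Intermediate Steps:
$L{\left(q,m \right)} = 5$
$D = - \frac{4}{3}$ ($D = \left(- \frac{1}{6}\right) 8 = - \frac{4}{3} \approx -1.3333$)
$14 + 11 \left(L{\left(1,-1 \right)} + D\right) = 14 + 11 \left(5 - \frac{4}{3}\right) = 14 + 11 \cdot \frac{11}{3} = 14 + \frac{121}{3} = \frac{163}{3}$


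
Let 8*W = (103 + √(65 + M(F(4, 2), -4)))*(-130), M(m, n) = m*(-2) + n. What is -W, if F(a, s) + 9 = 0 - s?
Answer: 6695/4 + 65*√83/4 ≈ 1821.8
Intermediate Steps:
F(a, s) = -9 - s (F(a, s) = -9 + (0 - s) = -9 - s)
M(m, n) = n - 2*m (M(m, n) = -2*m + n = n - 2*m)
W = -6695/4 - 65*√83/4 (W = ((103 + √(65 + (-4 - 2*(-9 - 1*2))))*(-130))/8 = ((103 + √(65 + (-4 - 2*(-9 - 2))))*(-130))/8 = ((103 + √(65 + (-4 - 2*(-11))))*(-130))/8 = ((103 + √(65 + (-4 + 22)))*(-130))/8 = ((103 + √(65 + 18))*(-130))/8 = ((103 + √83)*(-130))/8 = (-13390 - 130*√83)/8 = -6695/4 - 65*√83/4 ≈ -1821.8)
-W = -(-6695/4 - 65*√83/4) = 6695/4 + 65*√83/4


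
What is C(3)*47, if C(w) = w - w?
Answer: 0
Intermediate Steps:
C(w) = 0
C(3)*47 = 0*47 = 0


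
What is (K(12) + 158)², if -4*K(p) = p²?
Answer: 14884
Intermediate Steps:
K(p) = -p²/4
(K(12) + 158)² = (-¼*12² + 158)² = (-¼*144 + 158)² = (-36 + 158)² = 122² = 14884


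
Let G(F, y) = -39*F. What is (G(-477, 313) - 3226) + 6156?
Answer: 21533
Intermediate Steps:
(G(-477, 313) - 3226) + 6156 = (-39*(-477) - 3226) + 6156 = (18603 - 3226) + 6156 = 15377 + 6156 = 21533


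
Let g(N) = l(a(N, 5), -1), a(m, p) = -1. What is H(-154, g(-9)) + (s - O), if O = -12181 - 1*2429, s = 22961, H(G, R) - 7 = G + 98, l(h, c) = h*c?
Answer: 37522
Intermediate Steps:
l(h, c) = c*h
g(N) = 1 (g(N) = -1*(-1) = 1)
H(G, R) = 105 + G (H(G, R) = 7 + (G + 98) = 7 + (98 + G) = 105 + G)
O = -14610 (O = -12181 - 2429 = -14610)
H(-154, g(-9)) + (s - O) = (105 - 154) + (22961 - 1*(-14610)) = -49 + (22961 + 14610) = -49 + 37571 = 37522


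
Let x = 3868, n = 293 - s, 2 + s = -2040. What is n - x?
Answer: -1533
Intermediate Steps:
s = -2042 (s = -2 - 2040 = -2042)
n = 2335 (n = 293 - 1*(-2042) = 293 + 2042 = 2335)
n - x = 2335 - 1*3868 = 2335 - 3868 = -1533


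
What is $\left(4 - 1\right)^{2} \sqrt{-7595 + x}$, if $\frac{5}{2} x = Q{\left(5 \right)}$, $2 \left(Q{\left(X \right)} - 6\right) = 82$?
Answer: $\frac{27 i \sqrt{21045}}{5} \approx 783.37 i$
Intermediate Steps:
$Q{\left(X \right)} = 47$ ($Q{\left(X \right)} = 6 + \frac{1}{2} \cdot 82 = 6 + 41 = 47$)
$x = \frac{94}{5}$ ($x = \frac{2}{5} \cdot 47 = \frac{94}{5} \approx 18.8$)
$\left(4 - 1\right)^{2} \sqrt{-7595 + x} = \left(4 - 1\right)^{2} \sqrt{-7595 + \frac{94}{5}} = 3^{2} \sqrt{- \frac{37881}{5}} = 9 \frac{3 i \sqrt{21045}}{5} = \frac{27 i \sqrt{21045}}{5}$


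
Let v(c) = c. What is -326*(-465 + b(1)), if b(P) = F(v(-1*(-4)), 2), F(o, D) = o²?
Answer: 146374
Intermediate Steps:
b(P) = 16 (b(P) = (-1*(-4))² = 4² = 16)
-326*(-465 + b(1)) = -326*(-465 + 16) = -326*(-449) = 146374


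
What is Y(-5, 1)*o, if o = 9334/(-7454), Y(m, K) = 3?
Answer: -14001/3727 ≈ -3.7566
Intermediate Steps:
o = -4667/3727 (o = 9334*(-1/7454) = -4667/3727 ≈ -1.2522)
Y(-5, 1)*o = 3*(-4667/3727) = -14001/3727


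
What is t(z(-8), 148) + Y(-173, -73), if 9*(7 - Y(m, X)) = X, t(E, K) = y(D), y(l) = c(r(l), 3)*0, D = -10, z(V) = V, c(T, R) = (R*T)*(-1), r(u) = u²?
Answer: 136/9 ≈ 15.111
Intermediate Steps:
c(T, R) = -R*T
y(l) = 0 (y(l) = -1*3*l²*0 = -3*l²*0 = 0)
t(E, K) = 0
Y(m, X) = 7 - X/9
t(z(-8), 148) + Y(-173, -73) = 0 + (7 - ⅑*(-73)) = 0 + (7 + 73/9) = 0 + 136/9 = 136/9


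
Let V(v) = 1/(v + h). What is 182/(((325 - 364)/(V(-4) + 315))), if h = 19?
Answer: -66164/45 ≈ -1470.3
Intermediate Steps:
V(v) = 1/(19 + v) (V(v) = 1/(v + 19) = 1/(19 + v))
182/(((325 - 364)/(V(-4) + 315))) = 182/(((325 - 364)/(1/(19 - 4) + 315))) = 182/((-39/(1/15 + 315))) = 182/((-39/4726/15)) = 182/((-39*15/4726)) = 182/(-585/4726) = 182*(-4726/585) = -66164/45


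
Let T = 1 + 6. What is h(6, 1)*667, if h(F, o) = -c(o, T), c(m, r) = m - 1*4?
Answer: 2001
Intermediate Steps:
T = 7
c(m, r) = -4 + m (c(m, r) = m - 4 = -4 + m)
h(F, o) = 4 - o (h(F, o) = -(-4 + o) = 4 - o)
h(6, 1)*667 = (4 - 1*1)*667 = (4 - 1)*667 = 3*667 = 2001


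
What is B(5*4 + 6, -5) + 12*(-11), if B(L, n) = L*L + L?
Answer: 570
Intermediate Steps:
B(L, n) = L + L**2 (B(L, n) = L**2 + L = L + L**2)
B(5*4 + 6, -5) + 12*(-11) = (5*4 + 6)*(1 + (5*4 + 6)) + 12*(-11) = (20 + 6)*(1 + (20 + 6)) - 132 = 26*(1 + 26) - 132 = 26*27 - 132 = 702 - 132 = 570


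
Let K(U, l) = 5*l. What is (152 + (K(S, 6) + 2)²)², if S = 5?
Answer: 1382976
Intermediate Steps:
(152 + (K(S, 6) + 2)²)² = (152 + (5*6 + 2)²)² = (152 + (30 + 2)²)² = (152 + 32²)² = (152 + 1024)² = 1176² = 1382976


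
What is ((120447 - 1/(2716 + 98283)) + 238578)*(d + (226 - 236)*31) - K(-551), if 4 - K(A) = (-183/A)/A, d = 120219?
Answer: 1320069337693183421553/30663397399 ≈ 4.3050e+10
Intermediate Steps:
K(A) = 4 + 183/A² (K(A) = 4 - (-183/A)/A = 4 - (-183)/A² = 4 + 183/A²)
((120447 - 1/(2716 + 98283)) + 238578)*(d + (226 - 236)*31) - K(-551) = ((120447 - 1/(2716 + 98283)) + 238578)*(120219 + (226 - 236)*31) - (4 + 183/(-551)²) = ((120447 - 1/100999) + 238578)*(120219 - 10*31) - (4 + 183*(1/303601)) = ((120447 - 1*1/100999) + 238578)*(120219 - 310) - (4 + 183/303601) = ((120447 - 1/100999) + 238578)*119909 - 1*1214587/303601 = (12165026552/100999 + 238578)*119909 - 1214587/303601 = (36261165974/100999)*119909 - 1214587/303601 = 4348040150776366/100999 - 1214587/303601 = 1320069337693183421553/30663397399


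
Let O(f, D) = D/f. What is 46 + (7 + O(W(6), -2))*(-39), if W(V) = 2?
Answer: -188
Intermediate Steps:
46 + (7 + O(W(6), -2))*(-39) = 46 + (7 - 2/2)*(-39) = 46 + (7 - 2*½)*(-39) = 46 + (7 - 1)*(-39) = 46 + 6*(-39) = 46 - 234 = -188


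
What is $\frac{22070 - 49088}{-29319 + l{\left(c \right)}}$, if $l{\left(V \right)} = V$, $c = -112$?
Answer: $\frac{1422}{1549} \approx 0.91801$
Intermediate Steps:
$\frac{22070 - 49088}{-29319 + l{\left(c \right)}} = \frac{22070 - 49088}{-29319 - 112} = - \frac{27018}{-29431} = \left(-27018\right) \left(- \frac{1}{29431}\right) = \frac{1422}{1549}$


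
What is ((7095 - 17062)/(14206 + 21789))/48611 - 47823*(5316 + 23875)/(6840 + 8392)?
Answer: -2442657198827080729/26652236858240 ≈ -91649.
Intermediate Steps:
((7095 - 17062)/(14206 + 21789))/48611 - 47823*(5316 + 23875)/(6840 + 8392) = -9967/35995*(1/48611) - 47823/(15232/29191) = -9967*1/35995*(1/48611) - 47823/(15232*(1/29191)) = -9967/35995*1/48611 - 47823/15232/29191 = -9967/1749752945 - 47823*29191/15232 = -9967/1749752945 - 1396001193/15232 = -2442657198827080729/26652236858240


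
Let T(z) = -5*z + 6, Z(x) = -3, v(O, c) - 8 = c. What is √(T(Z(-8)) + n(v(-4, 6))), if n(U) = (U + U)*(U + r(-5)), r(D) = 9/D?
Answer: 7*√185/5 ≈ 19.042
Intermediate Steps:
v(O, c) = 8 + c
n(U) = 2*U*(-9/5 + U) (n(U) = (U + U)*(U + 9/(-5)) = (2*U)*(U + 9*(-⅕)) = (2*U)*(U - 9/5) = (2*U)*(-9/5 + U) = 2*U*(-9/5 + U))
T(z) = 6 - 5*z
√(T(Z(-8)) + n(v(-4, 6))) = √((6 - 5*(-3)) + 2*(8 + 6)*(-9 + 5*(8 + 6))/5) = √((6 + 15) + (⅖)*14*(-9 + 5*14)) = √(21 + (⅖)*14*(-9 + 70)) = √(21 + (⅖)*14*61) = √(21 + 1708/5) = √(1813/5) = 7*√185/5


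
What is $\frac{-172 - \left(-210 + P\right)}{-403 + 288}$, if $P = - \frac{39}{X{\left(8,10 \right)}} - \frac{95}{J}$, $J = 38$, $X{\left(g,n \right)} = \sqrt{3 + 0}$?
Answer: $- \frac{81}{230} - \frac{13 \sqrt{3}}{115} \approx -0.54797$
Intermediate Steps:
$X{\left(g,n \right)} = \sqrt{3}$
$P = - \frac{5}{2} - 13 \sqrt{3}$ ($P = - \frac{39}{\sqrt{3}} - \frac{95}{38} = - 39 \frac{\sqrt{3}}{3} - \frac{5}{2} = - 13 \sqrt{3} - \frac{5}{2} = - \frac{5}{2} - 13 \sqrt{3} \approx -25.017$)
$\frac{-172 - \left(-210 + P\right)}{-403 + 288} = \frac{-172 + \left(210 - \left(- \frac{5}{2} - 13 \sqrt{3}\right)\right)}{-403 + 288} = \frac{-172 + \left(210 + \left(\frac{5}{2} + 13 \sqrt{3}\right)\right)}{-115} = \left(-172 + \left(\frac{425}{2} + 13 \sqrt{3}\right)\right) \left(- \frac{1}{115}\right) = \left(\frac{81}{2} + 13 \sqrt{3}\right) \left(- \frac{1}{115}\right) = - \frac{81}{230} - \frac{13 \sqrt{3}}{115}$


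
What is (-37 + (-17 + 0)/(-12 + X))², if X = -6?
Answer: 421201/324 ≈ 1300.0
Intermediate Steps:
(-37 + (-17 + 0)/(-12 + X))² = (-37 + (-17 + 0)/(-12 - 6))² = (-37 - 17/(-18))² = (-37 - 17*(-1/18))² = (-37 + 17/18)² = (-649/18)² = 421201/324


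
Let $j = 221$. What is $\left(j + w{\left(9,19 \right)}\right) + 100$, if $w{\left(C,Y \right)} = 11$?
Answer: $332$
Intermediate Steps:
$\left(j + w{\left(9,19 \right)}\right) + 100 = \left(221 + 11\right) + 100 = 232 + 100 = 332$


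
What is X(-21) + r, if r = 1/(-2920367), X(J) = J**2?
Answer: 1287881846/2920367 ≈ 441.00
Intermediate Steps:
r = -1/2920367 ≈ -3.4242e-7
X(-21) + r = (-21)**2 - 1/2920367 = 441 - 1/2920367 = 1287881846/2920367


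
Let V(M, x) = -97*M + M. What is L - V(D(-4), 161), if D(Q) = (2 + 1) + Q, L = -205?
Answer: -301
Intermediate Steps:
D(Q) = 3 + Q
V(M, x) = -96*M
L - V(D(-4), 161) = -205 - (-96)*(3 - 4) = -205 - (-96)*(-1) = -205 - 1*96 = -205 - 96 = -301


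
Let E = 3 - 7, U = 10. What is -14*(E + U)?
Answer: -84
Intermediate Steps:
E = -4
-14*(E + U) = -14*(-4 + 10) = -14*6 = -84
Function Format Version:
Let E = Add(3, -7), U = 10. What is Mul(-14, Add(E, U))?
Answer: -84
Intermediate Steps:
E = -4
Mul(-14, Add(E, U)) = Mul(-14, Add(-4, 10)) = Mul(-14, 6) = -84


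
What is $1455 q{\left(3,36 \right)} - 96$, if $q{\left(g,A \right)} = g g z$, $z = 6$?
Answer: $78474$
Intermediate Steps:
$q{\left(g,A \right)} = 6 g^{2}$ ($q{\left(g,A \right)} = g g 6 = g^{2} \cdot 6 = 6 g^{2}$)
$1455 q{\left(3,36 \right)} - 96 = 1455 \cdot 6 \cdot 3^{2} - 96 = 1455 \cdot 6 \cdot 9 + \left(-129 + 33\right) = 1455 \cdot 54 - 96 = 78570 - 96 = 78474$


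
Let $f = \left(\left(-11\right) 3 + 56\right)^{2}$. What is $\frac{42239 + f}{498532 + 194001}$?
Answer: $\frac{42768}{692533} \approx 0.061756$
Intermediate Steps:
$f = 529$ ($f = \left(-33 + 56\right)^{2} = 23^{2} = 529$)
$\frac{42239 + f}{498532 + 194001} = \frac{42239 + 529}{498532 + 194001} = \frac{42768}{692533}$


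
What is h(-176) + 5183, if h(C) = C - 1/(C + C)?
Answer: 1762465/352 ≈ 5007.0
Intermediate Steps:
h(C) = C - 1/(2*C)
h(-176) + 5183 = (-176 - ½/(-176)) + 5183 = (-176 - ½*(-1/176)) + 5183 = (-176 + 1/352) + 5183 = -61951/352 + 5183 = 1762465/352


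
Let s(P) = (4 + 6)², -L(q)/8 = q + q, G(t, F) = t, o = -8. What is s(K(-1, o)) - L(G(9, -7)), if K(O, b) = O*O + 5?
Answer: 244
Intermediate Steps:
K(O, b) = 5 + O² (K(O, b) = O² + 5 = 5 + O²)
L(q) = -16*q (L(q) = -8*(q + q) = -16*q)
s(P) = 100 (s(P) = 10² = 100)
s(K(-1, o)) - L(G(9, -7)) = 100 - (-16)*9 = 100 - 1*(-144) = 100 + 144 = 244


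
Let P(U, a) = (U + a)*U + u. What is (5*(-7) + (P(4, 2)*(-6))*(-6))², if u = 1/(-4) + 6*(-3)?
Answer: 29584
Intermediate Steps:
u = -73/4 (u = -¼ - 18 = -73/4 ≈ -18.250)
P(U, a) = -73/4 + U*(U + a) (P(U, a) = (U + a)*U - 73/4 = U*(U + a) - 73/4 = -73/4 + U*(U + a))
(5*(-7) + (P(4, 2)*(-6))*(-6))² = (5*(-7) + ((-73/4 + 4² + 4*2)*(-6))*(-6))² = (-35 + ((-73/4 + 16 + 8)*(-6))*(-6))² = (-35 + ((23/4)*(-6))*(-6))² = (-35 - 69/2*(-6))² = (-35 + 207)² = 172² = 29584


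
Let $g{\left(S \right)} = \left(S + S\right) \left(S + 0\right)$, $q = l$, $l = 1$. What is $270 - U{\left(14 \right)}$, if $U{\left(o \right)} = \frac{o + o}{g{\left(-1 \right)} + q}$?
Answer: $\frac{782}{3} \approx 260.67$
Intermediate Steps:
$q = 1$
$g{\left(S \right)} = 2 S^{2}$ ($g{\left(S \right)} = 2 S S = 2 S^{2}$)
$U{\left(o \right)} = \frac{2 o}{3}$ ($U{\left(o \right)} = \frac{o + o}{2 \left(-1\right)^{2} + 1} = \frac{2 o}{2 \cdot 1 + 1} = \frac{2 o}{2 + 1} = \frac{2 o}{3}$)
$270 - U{\left(14 \right)} = 270 - \frac{2}{3} \cdot 14 = 270 - \frac{28}{3} = \frac{782}{3}$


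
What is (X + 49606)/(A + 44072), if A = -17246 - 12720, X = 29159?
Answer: 26255/4702 ≈ 5.5838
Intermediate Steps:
A = -29966
(X + 49606)/(A + 44072) = (29159 + 49606)/(-29966 + 44072) = 78765/14106 = 78765*(1/14106) = 26255/4702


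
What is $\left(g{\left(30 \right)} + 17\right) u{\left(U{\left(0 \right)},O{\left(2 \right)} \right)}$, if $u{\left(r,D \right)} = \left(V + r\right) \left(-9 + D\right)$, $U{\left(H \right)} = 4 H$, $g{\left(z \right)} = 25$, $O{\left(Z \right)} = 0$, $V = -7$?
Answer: $2646$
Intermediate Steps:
$u{\left(r,D \right)} = \left(-9 + D\right) \left(-7 + r\right)$ ($u{\left(r,D \right)} = \left(-7 + r\right) \left(-9 + D\right) = \left(-9 + D\right) \left(-7 + r\right)$)
$\left(g{\left(30 \right)} + 17\right) u{\left(U{\left(0 \right)},O{\left(2 \right)} \right)} = \left(25 + 17\right) \left(63 - 9 \cdot 4 \cdot 0 - 0 + 0 \cdot 4 \cdot 0\right) = 42 \left(63 - 0 + 0 + 0 \cdot 0\right) = 42 \left(63 + 0 + 0 + 0\right) = 42 \cdot 63 = 2646$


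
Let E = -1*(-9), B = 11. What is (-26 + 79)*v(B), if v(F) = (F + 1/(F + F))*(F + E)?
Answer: 128790/11 ≈ 11708.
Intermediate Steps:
E = 9
v(F) = (9 + F)*(F + 1/(2*F)) (v(F) = (F + 1/(F + F))*(F + 9) = (F + 1/(2*F))*(9 + F) = (9 + F)*(F + 1/(2*F)))
(-26 + 79)*v(B) = (-26 + 79)*(½ + 11² + 9*11 + (9/2)/11) = 53*(½ + 121 + 99 + (9/2)*(1/11)) = 53*(½ + 121 + 99 + 9/22) = 53*(2430/11) = 128790/11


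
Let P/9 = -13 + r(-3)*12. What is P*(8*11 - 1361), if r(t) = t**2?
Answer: -1088415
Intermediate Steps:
P = 855 (P = 9*(-13 + (-3)**2*12) = 9*(-13 + 9*12) = 9*(-13 + 108) = 9*95 = 855)
P*(8*11 - 1361) = 855*(8*11 - 1361) = 855*(88 - 1361) = 855*(-1273) = -1088415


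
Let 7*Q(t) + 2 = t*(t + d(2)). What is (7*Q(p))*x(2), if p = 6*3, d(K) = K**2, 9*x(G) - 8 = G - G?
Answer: 3152/9 ≈ 350.22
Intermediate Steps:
x(G) = 8/9 (x(G) = 8/9 + (G - G)/9 = 8/9 + (1/9)*0 = 8/9 + 0 = 8/9)
p = 18
Q(t) = -2/7 + t*(4 + t)/7 (Q(t) = -2/7 + (t*(t + 2**2))/7 = -2/7 + (t*(t + 4))/7 = -2/7 + (t*(4 + t))/7 = -2/7 + t*(4 + t)/7)
(7*Q(p))*x(2) = (7*(-2/7 + (1/7)*18**2 + (4/7)*18))*(8/9) = (7*(-2/7 + (1/7)*324 + 72/7))*(8/9) = (7*(-2/7 + 324/7 + 72/7))*(8/9) = (7*(394/7))*(8/9) = 394*(8/9) = 3152/9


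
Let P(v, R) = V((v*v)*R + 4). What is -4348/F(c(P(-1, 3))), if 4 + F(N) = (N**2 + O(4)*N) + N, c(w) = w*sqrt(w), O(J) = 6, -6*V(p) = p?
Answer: 1133575776/5087161 - 276115392*I*sqrt(42)/5087161 ≈ 222.83 - 351.75*I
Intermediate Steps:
V(p) = -p/6
P(v, R) = -2/3 - R*v**2/6 (P(v, R) = -((v*v)*R + 4)/6 = -(v**2*R + 4)/6 = -(R*v**2 + 4)/6 = -(4 + R*v**2)/6 = -2/3 - R*v**2/6)
c(w) = w**(3/2)
F(N) = -4 + N**2 + 7*N (F(N) = -4 + ((N**2 + 6*N) + N) = -4 + (N**2 + 7*N) = -4 + N**2 + 7*N)
-4348/F(c(P(-1, 3))) = -4348/(-4 + ((-2/3 - 1/6*3*(-1)**2)**(3/2))**2 + 7*(-2/3 - 1/6*3*(-1)**2)**(3/2)) = -4348/(-4 + ((-2/3 - 1/6*3*1)**(3/2))**2 + 7*(-2/3 - 1/6*3*1)**(3/2)) = -4348/(-4 + ((-2/3 - 1/2)**(3/2))**2 + 7*(-2/3 - 1/2)**(3/2)) = -4348/(-4 + ((-7/6)**(3/2))**2 + 7*(-7/6)**(3/2)) = -4348/(-4 + (-7*I*sqrt(42)/36)**2 + 7*(-7*I*sqrt(42)/36)) = -4348/(-4 - 343/216 - 49*I*sqrt(42)/36) = -4348/(-1207/216 - 49*I*sqrt(42)/36)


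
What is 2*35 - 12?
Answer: 58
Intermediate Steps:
2*35 - 12 = 70 - 12 = 58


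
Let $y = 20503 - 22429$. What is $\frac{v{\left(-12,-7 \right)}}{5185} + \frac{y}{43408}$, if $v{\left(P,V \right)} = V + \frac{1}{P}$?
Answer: $- \frac{181655}{3971832} \approx -0.045736$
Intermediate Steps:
$y = -1926$
$\frac{v{\left(-12,-7 \right)}}{5185} + \frac{y}{43408} = \frac{-7 + \frac{1}{-12}}{5185} - \frac{1926}{43408} = \left(-7 - \frac{1}{12}\right) \frac{1}{5185} - \frac{963}{21704} = \left(- \frac{85}{12}\right) \frac{1}{5185} - \frac{963}{21704} = - \frac{1}{732} - \frac{963}{21704} = - \frac{181655}{3971832}$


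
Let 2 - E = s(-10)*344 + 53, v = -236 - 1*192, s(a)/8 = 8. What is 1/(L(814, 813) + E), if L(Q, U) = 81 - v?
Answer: -1/21558 ≈ -4.6386e-5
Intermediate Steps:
s(a) = 64 (s(a) = 8*8 = 64)
v = -428 (v = -236 - 192 = -428)
L(Q, U) = 509 (L(Q, U) = 81 - 1*(-428) = 81 + 428 = 509)
E = -22067 (E = 2 - (64*344 + 53) = 2 - (22016 + 53) = 2 - 1*22069 = 2 - 22069 = -22067)
1/(L(814, 813) + E) = 1/(509 - 22067) = 1/(-21558) = -1/21558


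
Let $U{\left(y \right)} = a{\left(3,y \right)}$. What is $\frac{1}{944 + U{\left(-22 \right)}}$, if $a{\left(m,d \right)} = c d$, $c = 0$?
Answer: $\frac{1}{944} \approx 0.0010593$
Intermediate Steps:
$a{\left(m,d \right)} = 0$ ($a{\left(m,d \right)} = 0 d = 0$)
$U{\left(y \right)} = 0$
$\frac{1}{944 + U{\left(-22 \right)}} = \frac{1}{944 + 0} = \frac{1}{944}$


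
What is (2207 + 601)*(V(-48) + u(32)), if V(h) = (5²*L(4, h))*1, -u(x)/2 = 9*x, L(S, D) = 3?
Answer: -1406808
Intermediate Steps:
u(x) = -18*x
V(h) = 75 (V(h) = (5²*3)*1 = (25*3)*1 = 75*1 = 75)
(2207 + 601)*(V(-48) + u(32)) = (2207 + 601)*(75 - 18*32) = 2808*(75 - 576) = 2808*(-501) = -1406808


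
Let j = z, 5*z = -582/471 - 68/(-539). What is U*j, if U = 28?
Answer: -75112/12089 ≈ -6.2132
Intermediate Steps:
z = -18778/84623 (z = (-582/471 - 68/(-539))/5 = (-582*1/471 - 68*(-1/539))/5 = (-194/157 + 68/539)/5 = (⅕)*(-93890/84623) = -18778/84623 ≈ -0.22190)
j = -18778/84623 ≈ -0.22190
U*j = 28*(-18778/84623) = -75112/12089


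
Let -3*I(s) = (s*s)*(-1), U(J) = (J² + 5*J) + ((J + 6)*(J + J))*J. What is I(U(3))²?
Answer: 132987024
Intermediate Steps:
U(J) = J² + 5*J + 2*J²*(6 + J) (U(J) = (J² + 5*J) + ((6 + J)*(2*J))*J = (J² + 5*J) + (2*J*(6 + J))*J = (J² + 5*J) + 2*J²*(6 + J) = J² + 5*J + 2*J²*(6 + J))
I(s) = s²/3 (I(s) = -s*s*(-1)/3 = -s²*(-1)/3 = -(-1)*s²/3 = s²/3)
I(U(3))² = ((3*(5 + 2*3² + 13*3))²/3)² = ((3*(5 + 2*9 + 39))²/3)² = ((3*(5 + 18 + 39))²/3)² = ((3*62)²/3)² = ((⅓)*186²)² = ((⅓)*34596)² = 11532² = 132987024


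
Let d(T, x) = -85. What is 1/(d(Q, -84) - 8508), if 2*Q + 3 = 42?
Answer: -1/8593 ≈ -0.00011637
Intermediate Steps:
Q = 39/2 (Q = -3/2 + (½)*42 = -3/2 + 21 = 39/2 ≈ 19.500)
1/(d(Q, -84) - 8508) = 1/(-85 - 8508) = 1/(-8593) = -1/8593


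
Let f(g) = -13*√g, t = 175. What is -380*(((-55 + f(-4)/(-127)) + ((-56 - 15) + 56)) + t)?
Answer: -39900 - 9880*I/127 ≈ -39900.0 - 77.795*I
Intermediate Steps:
-380*(((-55 + f(-4)/(-127)) + ((-56 - 15) + 56)) + t) = -380*(((-55 - 26*I/(-127)) + ((-56 - 15) + 56)) + 175) = -380*(((-55 - 26*I*(-1/127)) + (-71 + 56)) + 175) = -380*(((-55 - 26*I*(-1/127)) - 15) + 175) = -380*(((-55 + 26*I/127) - 15) + 175) = -380*((-70 + 26*I/127) + 175) = -380*(105 + 26*I/127) = -39900 - 9880*I/127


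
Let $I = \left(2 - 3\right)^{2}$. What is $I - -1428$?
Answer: $1429$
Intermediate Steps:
$I = 1$ ($I = \left(-1\right)^{2} = 1$)
$I - -1428 = 1 - -1428 = 1 + 1428 = 1429$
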